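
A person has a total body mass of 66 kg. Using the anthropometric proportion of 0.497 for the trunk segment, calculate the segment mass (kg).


m_segment = body_mass * fraction
m_segment = 66 * 0.497
m_segment = 32.8020


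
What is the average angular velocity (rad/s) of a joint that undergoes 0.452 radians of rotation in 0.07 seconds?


omega = delta_theta / delta_t
omega = 0.452 / 0.07
omega = 6.4571


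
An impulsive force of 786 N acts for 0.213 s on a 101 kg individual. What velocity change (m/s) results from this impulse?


J = F * dt = 786 * 0.213 = 167.4180 N*s
delta_v = J / m
delta_v = 167.4180 / 101
delta_v = 1.6576


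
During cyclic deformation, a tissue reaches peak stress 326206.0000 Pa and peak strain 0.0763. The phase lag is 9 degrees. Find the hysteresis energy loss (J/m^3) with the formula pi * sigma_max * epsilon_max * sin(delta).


E_loss = pi * sigma_max * epsilon_max * sin(delta)
delta = 9 deg = 0.1571 rad
sin(delta) = 0.1564
E_loss = pi * 326206.0000 * 0.0763 * 0.1564
E_loss = 12232.0373


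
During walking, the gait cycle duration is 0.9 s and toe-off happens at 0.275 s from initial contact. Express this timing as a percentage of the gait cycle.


pct = (event_time / cycle_time) * 100
pct = (0.275 / 0.9) * 100
ratio = 0.3056
pct = 30.5556


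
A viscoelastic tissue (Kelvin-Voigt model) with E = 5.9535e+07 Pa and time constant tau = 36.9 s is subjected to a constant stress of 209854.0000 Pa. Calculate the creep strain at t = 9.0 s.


epsilon(t) = (sigma/E) * (1 - exp(-t/tau))
sigma/E = 209854.0000 / 5.9535e+07 = 0.0035
exp(-t/tau) = exp(-9.0 / 36.9) = 0.7836
epsilon = 0.0035 * (1 - 0.7836)
epsilon = 7.6291e-04


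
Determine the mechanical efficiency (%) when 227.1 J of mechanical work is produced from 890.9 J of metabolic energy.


eta = (W_mech / E_meta) * 100
eta = (227.1 / 890.9) * 100
ratio = 0.2549
eta = 25.4911


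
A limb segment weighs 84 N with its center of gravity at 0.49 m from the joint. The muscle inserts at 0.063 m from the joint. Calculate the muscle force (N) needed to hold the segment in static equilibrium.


F_muscle = W * d_load / d_muscle
F_muscle = 84 * 0.49 / 0.063
Numerator = 41.1600
F_muscle = 653.3333


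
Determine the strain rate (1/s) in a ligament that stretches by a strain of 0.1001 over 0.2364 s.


strain_rate = delta_strain / delta_t
strain_rate = 0.1001 / 0.2364
strain_rate = 0.4234


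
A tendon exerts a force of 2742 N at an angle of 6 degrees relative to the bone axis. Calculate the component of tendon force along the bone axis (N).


F_eff = F_tendon * cos(theta)
theta = 6 deg = 0.1047 rad
cos(theta) = 0.9945
F_eff = 2742 * 0.9945
F_eff = 2726.9790


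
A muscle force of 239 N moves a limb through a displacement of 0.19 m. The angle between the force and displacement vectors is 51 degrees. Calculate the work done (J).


W = F * d * cos(theta)
theta = 51 deg = 0.8901 rad
cos(theta) = 0.6293
W = 239 * 0.19 * 0.6293
W = 28.5774


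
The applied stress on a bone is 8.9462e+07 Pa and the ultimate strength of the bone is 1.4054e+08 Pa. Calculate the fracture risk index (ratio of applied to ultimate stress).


FRI = applied / ultimate
FRI = 8.9462e+07 / 1.4054e+08
FRI = 0.6366


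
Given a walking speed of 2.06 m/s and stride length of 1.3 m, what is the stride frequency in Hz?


f = v / stride_length
f = 2.06 / 1.3
f = 1.5846


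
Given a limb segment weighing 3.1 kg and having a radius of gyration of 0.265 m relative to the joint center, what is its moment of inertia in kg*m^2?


I = m * k^2
I = 3.1 * 0.265^2
k^2 = 0.0702
I = 0.2177


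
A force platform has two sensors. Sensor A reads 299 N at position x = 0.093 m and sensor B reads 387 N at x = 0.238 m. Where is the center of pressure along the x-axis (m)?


COP_x = (F1*x1 + F2*x2) / (F1 + F2)
COP_x = (299*0.093 + 387*0.238) / (299 + 387)
Numerator = 119.9130
Denominator = 686
COP_x = 0.1748


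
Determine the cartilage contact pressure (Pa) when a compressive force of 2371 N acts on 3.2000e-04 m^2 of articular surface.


P = F / A
P = 2371 / 3.2000e-04
P = 7.4094e+06


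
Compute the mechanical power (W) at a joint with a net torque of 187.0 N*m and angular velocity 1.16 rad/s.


P = M * omega
P = 187.0 * 1.16
P = 216.9200


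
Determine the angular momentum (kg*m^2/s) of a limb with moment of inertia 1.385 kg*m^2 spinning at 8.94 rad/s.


L = I * omega
L = 1.385 * 8.94
L = 12.3819


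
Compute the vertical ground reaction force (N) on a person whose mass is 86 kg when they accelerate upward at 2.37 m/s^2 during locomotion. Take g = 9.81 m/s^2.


GRF = m * (g + a)
GRF = 86 * (9.81 + 2.37)
GRF = 86 * 12.1800
GRF = 1047.4800


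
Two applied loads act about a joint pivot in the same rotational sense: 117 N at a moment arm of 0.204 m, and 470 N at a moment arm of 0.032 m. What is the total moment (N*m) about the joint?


M = F1 * d1 + F2 * d2
M = 117 * 0.204 + 470 * 0.032
M = 23.8680 + 15.0400
M = 38.9080


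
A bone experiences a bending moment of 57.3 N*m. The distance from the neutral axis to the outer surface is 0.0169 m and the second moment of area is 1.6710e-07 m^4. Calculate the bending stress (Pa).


sigma = M * c / I
sigma = 57.3 * 0.0169 / 1.6710e-07
M * c = 0.9684
sigma = 5.7952e+06


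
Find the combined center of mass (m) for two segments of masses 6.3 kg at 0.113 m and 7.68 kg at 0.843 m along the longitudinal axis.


COM = (m1*x1 + m2*x2) / (m1 + m2)
COM = (6.3*0.113 + 7.68*0.843) / (6.3 + 7.68)
Numerator = 7.1861
Denominator = 13.9800
COM = 0.5140


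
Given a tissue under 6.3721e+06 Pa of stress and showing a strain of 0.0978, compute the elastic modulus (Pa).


E = stress / strain
E = 6.3721e+06 / 0.0978
E = 6.5154e+07


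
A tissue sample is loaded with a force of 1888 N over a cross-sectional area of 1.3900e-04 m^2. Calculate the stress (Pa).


stress = F / A
stress = 1888 / 1.3900e-04
stress = 1.3583e+07


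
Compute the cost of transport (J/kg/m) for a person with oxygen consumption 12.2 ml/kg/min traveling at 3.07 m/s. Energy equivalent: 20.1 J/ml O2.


Power per kg = VO2 * 20.1 / 60
Power per kg = 12.2 * 20.1 / 60 = 4.0870 W/kg
Cost = power_per_kg / speed
Cost = 4.0870 / 3.07
Cost = 1.3313


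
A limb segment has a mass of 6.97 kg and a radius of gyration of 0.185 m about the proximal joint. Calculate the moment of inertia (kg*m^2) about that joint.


I = m * k^2
I = 6.97 * 0.185^2
k^2 = 0.0342
I = 0.2385


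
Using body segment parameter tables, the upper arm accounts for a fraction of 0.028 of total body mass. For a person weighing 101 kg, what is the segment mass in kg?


m_segment = body_mass * fraction
m_segment = 101 * 0.028
m_segment = 2.8280


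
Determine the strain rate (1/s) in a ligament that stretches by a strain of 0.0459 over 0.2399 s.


strain_rate = delta_strain / delta_t
strain_rate = 0.0459 / 0.2399
strain_rate = 0.1913


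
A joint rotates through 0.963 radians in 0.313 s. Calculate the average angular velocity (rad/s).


omega = delta_theta / delta_t
omega = 0.963 / 0.313
omega = 3.0767


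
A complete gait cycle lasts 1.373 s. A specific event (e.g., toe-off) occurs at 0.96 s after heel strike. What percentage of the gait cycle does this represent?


pct = (event_time / cycle_time) * 100
pct = (0.96 / 1.373) * 100
ratio = 0.6992
pct = 69.9199


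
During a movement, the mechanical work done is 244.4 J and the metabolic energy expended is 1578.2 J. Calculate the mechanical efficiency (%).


eta = (W_mech / E_meta) * 100
eta = (244.4 / 1578.2) * 100
ratio = 0.1549
eta = 15.4860


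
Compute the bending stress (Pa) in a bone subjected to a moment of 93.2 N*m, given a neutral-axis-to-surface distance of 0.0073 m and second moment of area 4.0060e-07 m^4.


sigma = M * c / I
sigma = 93.2 * 0.0073 / 4.0060e-07
M * c = 0.6804
sigma = 1.6984e+06


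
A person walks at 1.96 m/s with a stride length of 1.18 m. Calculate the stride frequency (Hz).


f = v / stride_length
f = 1.96 / 1.18
f = 1.6610


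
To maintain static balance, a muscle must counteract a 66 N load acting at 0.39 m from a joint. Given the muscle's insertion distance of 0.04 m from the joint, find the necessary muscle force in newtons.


F_muscle = W * d_load / d_muscle
F_muscle = 66 * 0.39 / 0.04
Numerator = 25.7400
F_muscle = 643.5000


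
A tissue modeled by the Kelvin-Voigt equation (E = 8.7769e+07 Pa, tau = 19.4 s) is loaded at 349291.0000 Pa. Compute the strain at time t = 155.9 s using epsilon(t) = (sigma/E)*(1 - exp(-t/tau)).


epsilon(t) = (sigma/E) * (1 - exp(-t/tau))
sigma/E = 349291.0000 / 8.7769e+07 = 0.0040
exp(-t/tau) = exp(-155.9 / 19.4) = 3.2357e-04
epsilon = 0.0040 * (1 - 3.2357e-04)
epsilon = 0.0040


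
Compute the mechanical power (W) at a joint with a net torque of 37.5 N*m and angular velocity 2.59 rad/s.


P = M * omega
P = 37.5 * 2.59
P = 97.1250


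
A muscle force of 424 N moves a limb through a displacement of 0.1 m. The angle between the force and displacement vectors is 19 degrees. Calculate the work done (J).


W = F * d * cos(theta)
theta = 19 deg = 0.3316 rad
cos(theta) = 0.9455
W = 424 * 0.1 * 0.9455
W = 40.0900


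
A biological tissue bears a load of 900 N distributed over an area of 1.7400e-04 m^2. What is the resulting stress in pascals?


stress = F / A
stress = 900 / 1.7400e-04
stress = 5.1724e+06


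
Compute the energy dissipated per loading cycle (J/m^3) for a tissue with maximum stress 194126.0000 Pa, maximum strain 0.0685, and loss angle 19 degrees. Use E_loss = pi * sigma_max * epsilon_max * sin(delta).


E_loss = pi * sigma_max * epsilon_max * sin(delta)
delta = 19 deg = 0.3316 rad
sin(delta) = 0.3256
E_loss = pi * 194126.0000 * 0.0685 * 0.3256
E_loss = 13600.8505


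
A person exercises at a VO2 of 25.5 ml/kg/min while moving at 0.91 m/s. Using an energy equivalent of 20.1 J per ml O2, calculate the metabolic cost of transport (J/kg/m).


Power per kg = VO2 * 20.1 / 60
Power per kg = 25.5 * 20.1 / 60 = 8.5425 W/kg
Cost = power_per_kg / speed
Cost = 8.5425 / 0.91
Cost = 9.3874


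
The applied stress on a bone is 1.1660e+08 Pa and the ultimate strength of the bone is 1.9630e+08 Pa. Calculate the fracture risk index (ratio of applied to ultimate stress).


FRI = applied / ultimate
FRI = 1.1660e+08 / 1.9630e+08
FRI = 0.5940


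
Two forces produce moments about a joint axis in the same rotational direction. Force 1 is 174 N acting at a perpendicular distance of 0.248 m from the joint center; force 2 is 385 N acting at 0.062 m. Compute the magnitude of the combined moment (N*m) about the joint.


M = F1 * d1 + F2 * d2
M = 174 * 0.248 + 385 * 0.062
M = 43.1520 + 23.8700
M = 67.0220


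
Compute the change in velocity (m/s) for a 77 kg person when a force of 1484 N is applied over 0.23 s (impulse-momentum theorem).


J = F * dt = 1484 * 0.23 = 341.3200 N*s
delta_v = J / m
delta_v = 341.3200 / 77
delta_v = 4.4327


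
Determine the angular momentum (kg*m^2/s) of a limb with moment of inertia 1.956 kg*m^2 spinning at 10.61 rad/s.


L = I * omega
L = 1.956 * 10.61
L = 20.7532


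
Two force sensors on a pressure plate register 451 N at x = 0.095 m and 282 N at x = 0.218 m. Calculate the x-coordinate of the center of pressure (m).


COP_x = (F1*x1 + F2*x2) / (F1 + F2)
COP_x = (451*0.095 + 282*0.218) / (451 + 282)
Numerator = 104.3210
Denominator = 733
COP_x = 0.1423


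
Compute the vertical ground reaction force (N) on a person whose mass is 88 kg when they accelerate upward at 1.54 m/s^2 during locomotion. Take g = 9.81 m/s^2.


GRF = m * (g + a)
GRF = 88 * (9.81 + 1.54)
GRF = 88 * 11.3500
GRF = 998.8000


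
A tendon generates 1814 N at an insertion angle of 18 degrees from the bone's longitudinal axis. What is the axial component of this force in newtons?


F_eff = F_tendon * cos(theta)
theta = 18 deg = 0.3142 rad
cos(theta) = 0.9511
F_eff = 1814 * 0.9511
F_eff = 1725.2165


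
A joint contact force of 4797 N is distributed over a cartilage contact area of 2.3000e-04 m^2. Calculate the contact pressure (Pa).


P = F / A
P = 4797 / 2.3000e-04
P = 2.0857e+07


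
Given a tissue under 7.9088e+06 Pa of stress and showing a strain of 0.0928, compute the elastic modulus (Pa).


E = stress / strain
E = 7.9088e+06 / 0.0928
E = 8.5224e+07


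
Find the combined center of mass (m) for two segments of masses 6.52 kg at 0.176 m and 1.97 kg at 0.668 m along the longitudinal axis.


COM = (m1*x1 + m2*x2) / (m1 + m2)
COM = (6.52*0.176 + 1.97*0.668) / (6.52 + 1.97)
Numerator = 2.4635
Denominator = 8.4900
COM = 0.2902


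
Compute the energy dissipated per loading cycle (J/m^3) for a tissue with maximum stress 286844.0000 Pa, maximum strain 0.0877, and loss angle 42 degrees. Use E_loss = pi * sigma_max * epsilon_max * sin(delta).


E_loss = pi * sigma_max * epsilon_max * sin(delta)
delta = 42 deg = 0.7330 rad
sin(delta) = 0.6691
E_loss = pi * 286844.0000 * 0.0877 * 0.6691
E_loss = 52881.7881


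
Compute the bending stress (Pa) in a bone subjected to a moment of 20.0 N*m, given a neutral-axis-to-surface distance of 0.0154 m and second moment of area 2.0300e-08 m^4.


sigma = M * c / I
sigma = 20.0 * 0.0154 / 2.0300e-08
M * c = 0.3080
sigma = 1.5172e+07


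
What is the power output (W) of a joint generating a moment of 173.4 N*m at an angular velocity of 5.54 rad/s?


P = M * omega
P = 173.4 * 5.54
P = 960.6360


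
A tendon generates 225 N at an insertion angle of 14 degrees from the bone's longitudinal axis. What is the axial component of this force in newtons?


F_eff = F_tendon * cos(theta)
theta = 14 deg = 0.2443 rad
cos(theta) = 0.9703
F_eff = 225 * 0.9703
F_eff = 218.3165


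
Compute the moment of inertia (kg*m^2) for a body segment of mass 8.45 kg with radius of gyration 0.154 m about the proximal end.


I = m * k^2
I = 8.45 * 0.154^2
k^2 = 0.0237
I = 0.2004


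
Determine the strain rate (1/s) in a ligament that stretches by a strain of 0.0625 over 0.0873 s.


strain_rate = delta_strain / delta_t
strain_rate = 0.0625 / 0.0873
strain_rate = 0.7159


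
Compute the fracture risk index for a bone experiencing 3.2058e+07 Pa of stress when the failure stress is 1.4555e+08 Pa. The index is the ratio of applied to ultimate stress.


FRI = applied / ultimate
FRI = 3.2058e+07 / 1.4555e+08
FRI = 0.2203


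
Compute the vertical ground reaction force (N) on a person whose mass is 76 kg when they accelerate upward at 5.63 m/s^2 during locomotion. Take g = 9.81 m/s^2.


GRF = m * (g + a)
GRF = 76 * (9.81 + 5.63)
GRF = 76 * 15.4400
GRF = 1173.4400


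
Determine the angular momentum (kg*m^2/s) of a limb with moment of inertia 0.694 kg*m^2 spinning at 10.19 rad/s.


L = I * omega
L = 0.694 * 10.19
L = 7.0719


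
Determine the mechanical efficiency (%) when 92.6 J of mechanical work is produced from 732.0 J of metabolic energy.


eta = (W_mech / E_meta) * 100
eta = (92.6 / 732.0) * 100
ratio = 0.1265
eta = 12.6503


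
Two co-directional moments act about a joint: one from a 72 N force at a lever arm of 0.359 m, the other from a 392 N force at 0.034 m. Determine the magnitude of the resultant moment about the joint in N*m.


M = F1 * d1 + F2 * d2
M = 72 * 0.359 + 392 * 0.034
M = 25.8480 + 13.3280
M = 39.1760


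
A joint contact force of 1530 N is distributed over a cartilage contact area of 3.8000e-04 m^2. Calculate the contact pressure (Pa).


P = F / A
P = 1530 / 3.8000e-04
P = 4.0263e+06


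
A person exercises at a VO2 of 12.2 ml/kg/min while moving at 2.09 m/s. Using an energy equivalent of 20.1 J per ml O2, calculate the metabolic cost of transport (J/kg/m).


Power per kg = VO2 * 20.1 / 60
Power per kg = 12.2 * 20.1 / 60 = 4.0870 W/kg
Cost = power_per_kg / speed
Cost = 4.0870 / 2.09
Cost = 1.9555


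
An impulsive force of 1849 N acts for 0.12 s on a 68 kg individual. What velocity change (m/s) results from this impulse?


J = F * dt = 1849 * 0.12 = 221.8800 N*s
delta_v = J / m
delta_v = 221.8800 / 68
delta_v = 3.2629


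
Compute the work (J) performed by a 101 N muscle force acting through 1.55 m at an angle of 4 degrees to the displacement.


W = F * d * cos(theta)
theta = 4 deg = 0.0698 rad
cos(theta) = 0.9976
W = 101 * 1.55 * 0.9976
W = 156.1687


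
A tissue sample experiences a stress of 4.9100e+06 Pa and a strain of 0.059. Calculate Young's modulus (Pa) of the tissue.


E = stress / strain
E = 4.9100e+06 / 0.059
E = 8.3220e+07


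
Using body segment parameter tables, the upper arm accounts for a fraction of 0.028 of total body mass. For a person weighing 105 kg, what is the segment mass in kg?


m_segment = body_mass * fraction
m_segment = 105 * 0.028
m_segment = 2.9400


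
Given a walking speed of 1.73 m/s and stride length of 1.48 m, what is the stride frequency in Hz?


f = v / stride_length
f = 1.73 / 1.48
f = 1.1689


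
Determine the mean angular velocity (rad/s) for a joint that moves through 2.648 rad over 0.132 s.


omega = delta_theta / delta_t
omega = 2.648 / 0.132
omega = 20.0606


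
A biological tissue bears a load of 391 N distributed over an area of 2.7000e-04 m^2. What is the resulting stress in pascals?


stress = F / A
stress = 391 / 2.7000e-04
stress = 1.4481e+06


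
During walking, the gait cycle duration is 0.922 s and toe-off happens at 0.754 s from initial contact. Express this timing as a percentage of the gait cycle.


pct = (event_time / cycle_time) * 100
pct = (0.754 / 0.922) * 100
ratio = 0.8178
pct = 81.7787


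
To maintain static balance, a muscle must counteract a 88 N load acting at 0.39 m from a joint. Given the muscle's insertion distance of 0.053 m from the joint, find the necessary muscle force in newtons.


F_muscle = W * d_load / d_muscle
F_muscle = 88 * 0.39 / 0.053
Numerator = 34.3200
F_muscle = 647.5472


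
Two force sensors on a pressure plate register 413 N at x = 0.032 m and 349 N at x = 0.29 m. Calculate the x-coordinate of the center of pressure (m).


COP_x = (F1*x1 + F2*x2) / (F1 + F2)
COP_x = (413*0.032 + 349*0.29) / (413 + 349)
Numerator = 114.4260
Denominator = 762
COP_x = 0.1502


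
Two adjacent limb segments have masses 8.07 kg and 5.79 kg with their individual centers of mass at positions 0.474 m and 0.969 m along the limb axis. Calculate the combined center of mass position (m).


COM = (m1*x1 + m2*x2) / (m1 + m2)
COM = (8.07*0.474 + 5.79*0.969) / (8.07 + 5.79)
Numerator = 9.4357
Denominator = 13.8600
COM = 0.6808


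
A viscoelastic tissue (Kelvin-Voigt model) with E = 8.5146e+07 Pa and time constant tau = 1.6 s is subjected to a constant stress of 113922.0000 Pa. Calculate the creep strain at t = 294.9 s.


epsilon(t) = (sigma/E) * (1 - exp(-t/tau))
sigma/E = 113922.0000 / 8.5146e+07 = 0.0013
exp(-t/tau) = exp(-294.9 / 1.6) = 8.9970e-81
epsilon = 0.0013 * (1 - 8.9970e-81)
epsilon = 0.0013


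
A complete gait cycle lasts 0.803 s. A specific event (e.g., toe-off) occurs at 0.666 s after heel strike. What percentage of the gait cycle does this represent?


pct = (event_time / cycle_time) * 100
pct = (0.666 / 0.803) * 100
ratio = 0.8294
pct = 82.9390


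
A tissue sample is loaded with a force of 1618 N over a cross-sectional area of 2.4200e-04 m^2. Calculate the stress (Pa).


stress = F / A
stress = 1618 / 2.4200e-04
stress = 6.6860e+06


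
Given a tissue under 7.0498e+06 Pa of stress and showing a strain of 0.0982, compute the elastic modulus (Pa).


E = stress / strain
E = 7.0498e+06 / 0.0982
E = 7.1790e+07


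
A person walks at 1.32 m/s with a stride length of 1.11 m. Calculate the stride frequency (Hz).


f = v / stride_length
f = 1.32 / 1.11
f = 1.1892


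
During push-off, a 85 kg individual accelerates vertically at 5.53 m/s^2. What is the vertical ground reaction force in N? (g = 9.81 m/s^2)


GRF = m * (g + a)
GRF = 85 * (9.81 + 5.53)
GRF = 85 * 15.3400
GRF = 1303.9000


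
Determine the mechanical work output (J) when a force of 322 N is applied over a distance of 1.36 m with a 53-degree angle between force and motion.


W = F * d * cos(theta)
theta = 53 deg = 0.9250 rad
cos(theta) = 0.6018
W = 322 * 1.36 * 0.6018
W = 263.5468


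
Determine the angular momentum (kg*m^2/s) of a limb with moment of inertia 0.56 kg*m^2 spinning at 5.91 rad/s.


L = I * omega
L = 0.56 * 5.91
L = 3.3096


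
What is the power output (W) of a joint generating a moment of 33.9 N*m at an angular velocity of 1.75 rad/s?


P = M * omega
P = 33.9 * 1.75
P = 59.3250


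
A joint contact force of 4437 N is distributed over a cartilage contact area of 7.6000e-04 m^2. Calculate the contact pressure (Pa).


P = F / A
P = 4437 / 7.6000e-04
P = 5.8382e+06


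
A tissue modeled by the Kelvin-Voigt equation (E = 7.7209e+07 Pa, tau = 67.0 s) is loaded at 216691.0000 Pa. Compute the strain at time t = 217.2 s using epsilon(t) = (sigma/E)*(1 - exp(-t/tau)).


epsilon(t) = (sigma/E) * (1 - exp(-t/tau))
sigma/E = 216691.0000 / 7.7209e+07 = 0.0028
exp(-t/tau) = exp(-217.2 / 67.0) = 0.0391
epsilon = 0.0028 * (1 - 0.0391)
epsilon = 0.0027


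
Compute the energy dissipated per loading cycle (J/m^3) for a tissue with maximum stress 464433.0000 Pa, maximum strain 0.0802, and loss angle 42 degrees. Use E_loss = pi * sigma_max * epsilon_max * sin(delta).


E_loss = pi * sigma_max * epsilon_max * sin(delta)
delta = 42 deg = 0.7330 rad
sin(delta) = 0.6691
E_loss = pi * 464433.0000 * 0.0802 * 0.6691
E_loss = 78299.3590


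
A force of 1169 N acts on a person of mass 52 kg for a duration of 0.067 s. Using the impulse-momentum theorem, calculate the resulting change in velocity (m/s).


J = F * dt = 1169 * 0.067 = 78.3230 N*s
delta_v = J / m
delta_v = 78.3230 / 52
delta_v = 1.5062


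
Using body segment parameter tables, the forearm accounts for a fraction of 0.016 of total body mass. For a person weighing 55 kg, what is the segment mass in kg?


m_segment = body_mass * fraction
m_segment = 55 * 0.016
m_segment = 0.8800


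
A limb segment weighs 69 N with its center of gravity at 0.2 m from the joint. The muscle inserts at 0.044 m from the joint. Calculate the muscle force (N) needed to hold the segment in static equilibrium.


F_muscle = W * d_load / d_muscle
F_muscle = 69 * 0.2 / 0.044
Numerator = 13.8000
F_muscle = 313.6364


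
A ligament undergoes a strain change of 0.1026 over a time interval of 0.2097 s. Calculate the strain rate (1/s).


strain_rate = delta_strain / delta_t
strain_rate = 0.1026 / 0.2097
strain_rate = 0.4893


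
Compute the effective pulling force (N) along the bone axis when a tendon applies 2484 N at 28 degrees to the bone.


F_eff = F_tendon * cos(theta)
theta = 28 deg = 0.4887 rad
cos(theta) = 0.8829
F_eff = 2484 * 0.8829
F_eff = 2193.2418


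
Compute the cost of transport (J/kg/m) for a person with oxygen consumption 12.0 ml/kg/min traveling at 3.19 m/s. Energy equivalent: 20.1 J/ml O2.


Power per kg = VO2 * 20.1 / 60
Power per kg = 12.0 * 20.1 / 60 = 4.0200 W/kg
Cost = power_per_kg / speed
Cost = 4.0200 / 3.19
Cost = 1.2602


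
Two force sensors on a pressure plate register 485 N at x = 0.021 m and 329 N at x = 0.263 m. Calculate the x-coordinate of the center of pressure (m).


COP_x = (F1*x1 + F2*x2) / (F1 + F2)
COP_x = (485*0.021 + 329*0.263) / (485 + 329)
Numerator = 96.7120
Denominator = 814
COP_x = 0.1188


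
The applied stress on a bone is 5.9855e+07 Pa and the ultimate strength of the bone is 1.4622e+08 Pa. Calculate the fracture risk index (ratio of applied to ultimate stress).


FRI = applied / ultimate
FRI = 5.9855e+07 / 1.4622e+08
FRI = 0.4093


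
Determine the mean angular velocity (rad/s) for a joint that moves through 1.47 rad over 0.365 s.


omega = delta_theta / delta_t
omega = 1.47 / 0.365
omega = 4.0274


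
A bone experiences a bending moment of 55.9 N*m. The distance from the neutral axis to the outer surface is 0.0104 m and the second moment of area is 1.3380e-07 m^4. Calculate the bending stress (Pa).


sigma = M * c / I
sigma = 55.9 * 0.0104 / 1.3380e-07
M * c = 0.5814
sigma = 4.3450e+06


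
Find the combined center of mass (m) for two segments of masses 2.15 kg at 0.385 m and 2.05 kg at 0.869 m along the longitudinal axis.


COM = (m1*x1 + m2*x2) / (m1 + m2)
COM = (2.15*0.385 + 2.05*0.869) / (2.15 + 2.05)
Numerator = 2.6092
Denominator = 4.2000
COM = 0.6212


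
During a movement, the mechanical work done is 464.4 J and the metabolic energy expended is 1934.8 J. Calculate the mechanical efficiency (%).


eta = (W_mech / E_meta) * 100
eta = (464.4 / 1934.8) * 100
ratio = 0.2400
eta = 24.0025


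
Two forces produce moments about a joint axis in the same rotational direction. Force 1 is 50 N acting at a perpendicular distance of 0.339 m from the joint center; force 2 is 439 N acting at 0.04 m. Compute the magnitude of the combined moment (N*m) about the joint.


M = F1 * d1 + F2 * d2
M = 50 * 0.339 + 439 * 0.04
M = 16.9500 + 17.5600
M = 34.5100


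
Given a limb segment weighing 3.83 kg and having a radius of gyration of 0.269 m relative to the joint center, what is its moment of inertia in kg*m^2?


I = m * k^2
I = 3.83 * 0.269^2
k^2 = 0.0724
I = 0.2771


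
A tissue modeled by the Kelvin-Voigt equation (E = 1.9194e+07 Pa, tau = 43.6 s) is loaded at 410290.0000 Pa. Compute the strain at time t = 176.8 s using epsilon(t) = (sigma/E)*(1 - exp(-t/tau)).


epsilon(t) = (sigma/E) * (1 - exp(-t/tau))
sigma/E = 410290.0000 / 1.9194e+07 = 0.0214
exp(-t/tau) = exp(-176.8 / 43.6) = 0.0173
epsilon = 0.0214 * (1 - 0.0173)
epsilon = 0.0210


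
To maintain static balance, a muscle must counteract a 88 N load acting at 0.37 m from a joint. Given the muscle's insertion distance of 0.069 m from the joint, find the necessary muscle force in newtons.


F_muscle = W * d_load / d_muscle
F_muscle = 88 * 0.37 / 0.069
Numerator = 32.5600
F_muscle = 471.8841


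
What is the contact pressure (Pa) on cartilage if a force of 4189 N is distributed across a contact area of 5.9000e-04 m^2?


P = F / A
P = 4189 / 5.9000e-04
P = 7.1000e+06


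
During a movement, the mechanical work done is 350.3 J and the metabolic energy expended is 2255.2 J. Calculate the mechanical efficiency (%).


eta = (W_mech / E_meta) * 100
eta = (350.3 / 2255.2) * 100
ratio = 0.1553
eta = 15.5330


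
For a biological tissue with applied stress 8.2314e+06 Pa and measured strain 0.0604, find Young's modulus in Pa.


E = stress / strain
E = 8.2314e+06 / 0.0604
E = 1.3628e+08


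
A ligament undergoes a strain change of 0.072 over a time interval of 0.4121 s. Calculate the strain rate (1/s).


strain_rate = delta_strain / delta_t
strain_rate = 0.072 / 0.4121
strain_rate = 0.1747


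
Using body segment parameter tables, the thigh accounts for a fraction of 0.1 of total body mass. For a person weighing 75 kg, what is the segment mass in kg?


m_segment = body_mass * fraction
m_segment = 75 * 0.1
m_segment = 7.5000


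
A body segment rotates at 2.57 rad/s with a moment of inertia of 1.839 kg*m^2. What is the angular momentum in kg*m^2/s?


L = I * omega
L = 1.839 * 2.57
L = 4.7262


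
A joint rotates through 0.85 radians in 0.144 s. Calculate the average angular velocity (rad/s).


omega = delta_theta / delta_t
omega = 0.85 / 0.144
omega = 5.9028


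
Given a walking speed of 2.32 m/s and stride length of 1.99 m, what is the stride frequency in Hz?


f = v / stride_length
f = 2.32 / 1.99
f = 1.1658


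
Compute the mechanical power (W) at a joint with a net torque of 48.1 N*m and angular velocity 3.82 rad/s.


P = M * omega
P = 48.1 * 3.82
P = 183.7420


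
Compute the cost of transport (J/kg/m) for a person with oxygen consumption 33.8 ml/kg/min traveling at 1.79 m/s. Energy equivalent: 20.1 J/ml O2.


Power per kg = VO2 * 20.1 / 60
Power per kg = 33.8 * 20.1 / 60 = 11.3230 W/kg
Cost = power_per_kg / speed
Cost = 11.3230 / 1.79
Cost = 6.3257


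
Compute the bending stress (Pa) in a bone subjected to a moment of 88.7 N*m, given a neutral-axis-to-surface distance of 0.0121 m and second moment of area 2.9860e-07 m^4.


sigma = M * c / I
sigma = 88.7 * 0.0121 / 2.9860e-07
M * c = 1.0733
sigma = 3.5943e+06


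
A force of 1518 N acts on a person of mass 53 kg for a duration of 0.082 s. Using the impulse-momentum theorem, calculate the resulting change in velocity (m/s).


J = F * dt = 1518 * 0.082 = 124.4760 N*s
delta_v = J / m
delta_v = 124.4760 / 53
delta_v = 2.3486


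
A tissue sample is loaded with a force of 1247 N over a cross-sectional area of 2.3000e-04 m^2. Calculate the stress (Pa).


stress = F / A
stress = 1247 / 2.3000e-04
stress = 5.4217e+06


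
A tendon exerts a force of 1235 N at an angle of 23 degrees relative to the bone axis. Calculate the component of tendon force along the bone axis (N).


F_eff = F_tendon * cos(theta)
theta = 23 deg = 0.4014 rad
cos(theta) = 0.9205
F_eff = 1235 * 0.9205
F_eff = 1136.8235


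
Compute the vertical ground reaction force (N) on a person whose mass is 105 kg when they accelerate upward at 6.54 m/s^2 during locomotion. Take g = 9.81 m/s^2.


GRF = m * (g + a)
GRF = 105 * (9.81 + 6.54)
GRF = 105 * 16.3500
GRF = 1716.7500


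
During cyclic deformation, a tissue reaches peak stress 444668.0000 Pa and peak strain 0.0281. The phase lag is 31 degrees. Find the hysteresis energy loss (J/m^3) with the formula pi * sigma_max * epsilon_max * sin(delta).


E_loss = pi * sigma_max * epsilon_max * sin(delta)
delta = 31 deg = 0.5411 rad
sin(delta) = 0.5150
E_loss = pi * 444668.0000 * 0.0281 * 0.5150
E_loss = 20217.6841


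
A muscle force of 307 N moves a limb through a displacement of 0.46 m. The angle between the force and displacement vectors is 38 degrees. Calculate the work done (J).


W = F * d * cos(theta)
theta = 38 deg = 0.6632 rad
cos(theta) = 0.7880
W = 307 * 0.46 * 0.7880
W = 111.2829


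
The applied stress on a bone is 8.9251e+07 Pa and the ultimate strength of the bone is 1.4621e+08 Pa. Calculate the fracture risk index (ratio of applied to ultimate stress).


FRI = applied / ultimate
FRI = 8.9251e+07 / 1.4621e+08
FRI = 0.6104


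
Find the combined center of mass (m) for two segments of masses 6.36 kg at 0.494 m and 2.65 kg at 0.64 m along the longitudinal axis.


COM = (m1*x1 + m2*x2) / (m1 + m2)
COM = (6.36*0.494 + 2.65*0.64) / (6.36 + 2.65)
Numerator = 4.8378
Denominator = 9.0100
COM = 0.5369


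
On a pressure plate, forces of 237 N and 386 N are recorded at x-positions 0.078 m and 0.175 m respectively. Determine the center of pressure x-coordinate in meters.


COP_x = (F1*x1 + F2*x2) / (F1 + F2)
COP_x = (237*0.078 + 386*0.175) / (237 + 386)
Numerator = 86.0360
Denominator = 623
COP_x = 0.1381


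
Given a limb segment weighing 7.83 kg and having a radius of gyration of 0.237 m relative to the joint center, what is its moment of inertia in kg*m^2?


I = m * k^2
I = 7.83 * 0.237^2
k^2 = 0.0562
I = 0.4398


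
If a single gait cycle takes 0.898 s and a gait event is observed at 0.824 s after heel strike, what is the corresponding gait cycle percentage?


pct = (event_time / cycle_time) * 100
pct = (0.824 / 0.898) * 100
ratio = 0.9176
pct = 91.7595


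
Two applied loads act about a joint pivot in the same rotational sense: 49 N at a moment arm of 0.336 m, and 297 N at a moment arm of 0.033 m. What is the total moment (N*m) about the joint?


M = F1 * d1 + F2 * d2
M = 49 * 0.336 + 297 * 0.033
M = 16.4640 + 9.8010
M = 26.2650


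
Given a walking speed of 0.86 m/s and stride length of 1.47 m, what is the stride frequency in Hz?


f = v / stride_length
f = 0.86 / 1.47
f = 0.5850


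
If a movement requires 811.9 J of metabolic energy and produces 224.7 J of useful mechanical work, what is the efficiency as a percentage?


eta = (W_mech / E_meta) * 100
eta = (224.7 / 811.9) * 100
ratio = 0.2768
eta = 27.6758


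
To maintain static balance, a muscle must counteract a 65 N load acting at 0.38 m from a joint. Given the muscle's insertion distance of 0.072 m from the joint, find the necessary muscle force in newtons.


F_muscle = W * d_load / d_muscle
F_muscle = 65 * 0.38 / 0.072
Numerator = 24.7000
F_muscle = 343.0556


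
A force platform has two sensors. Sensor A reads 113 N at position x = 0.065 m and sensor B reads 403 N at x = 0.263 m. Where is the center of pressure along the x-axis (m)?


COP_x = (F1*x1 + F2*x2) / (F1 + F2)
COP_x = (113*0.065 + 403*0.263) / (113 + 403)
Numerator = 113.3340
Denominator = 516
COP_x = 0.2196


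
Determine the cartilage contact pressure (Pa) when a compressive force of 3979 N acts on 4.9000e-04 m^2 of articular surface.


P = F / A
P = 3979 / 4.9000e-04
P = 8.1204e+06


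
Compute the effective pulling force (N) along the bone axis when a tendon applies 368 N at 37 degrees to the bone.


F_eff = F_tendon * cos(theta)
theta = 37 deg = 0.6458 rad
cos(theta) = 0.7986
F_eff = 368 * 0.7986
F_eff = 293.8979


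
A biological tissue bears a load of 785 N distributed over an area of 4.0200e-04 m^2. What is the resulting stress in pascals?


stress = F / A
stress = 785 / 4.0200e-04
stress = 1.9527e+06


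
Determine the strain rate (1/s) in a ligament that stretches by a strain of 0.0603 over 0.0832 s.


strain_rate = delta_strain / delta_t
strain_rate = 0.0603 / 0.0832
strain_rate = 0.7248


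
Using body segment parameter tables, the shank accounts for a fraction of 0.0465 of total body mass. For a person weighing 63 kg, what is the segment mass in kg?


m_segment = body_mass * fraction
m_segment = 63 * 0.0465
m_segment = 2.9295


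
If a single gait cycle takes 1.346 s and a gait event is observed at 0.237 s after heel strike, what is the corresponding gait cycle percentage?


pct = (event_time / cycle_time) * 100
pct = (0.237 / 1.346) * 100
ratio = 0.1761
pct = 17.6077


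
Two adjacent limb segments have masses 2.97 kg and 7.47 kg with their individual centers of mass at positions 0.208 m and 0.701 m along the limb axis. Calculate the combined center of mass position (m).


COM = (m1*x1 + m2*x2) / (m1 + m2)
COM = (2.97*0.208 + 7.47*0.701) / (2.97 + 7.47)
Numerator = 5.8542
Denominator = 10.4400
COM = 0.5607


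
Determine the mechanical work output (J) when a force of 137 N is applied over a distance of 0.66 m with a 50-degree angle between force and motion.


W = F * d * cos(theta)
theta = 50 deg = 0.8727 rad
cos(theta) = 0.6428
W = 137 * 0.66 * 0.6428
W = 58.1209


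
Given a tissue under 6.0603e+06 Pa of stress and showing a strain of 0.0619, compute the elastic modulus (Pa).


E = stress / strain
E = 6.0603e+06 / 0.0619
E = 9.7905e+07


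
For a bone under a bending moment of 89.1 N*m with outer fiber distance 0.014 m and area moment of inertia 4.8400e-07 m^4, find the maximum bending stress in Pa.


sigma = M * c / I
sigma = 89.1 * 0.014 / 4.8400e-07
M * c = 1.2474
sigma = 2.5773e+06


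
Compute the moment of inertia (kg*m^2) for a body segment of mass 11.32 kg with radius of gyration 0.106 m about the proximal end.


I = m * k^2
I = 11.32 * 0.106^2
k^2 = 0.0112
I = 0.1272


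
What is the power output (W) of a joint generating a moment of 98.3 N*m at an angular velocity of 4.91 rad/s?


P = M * omega
P = 98.3 * 4.91
P = 482.6530


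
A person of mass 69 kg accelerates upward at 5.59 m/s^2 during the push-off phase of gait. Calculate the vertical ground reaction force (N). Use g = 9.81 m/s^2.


GRF = m * (g + a)
GRF = 69 * (9.81 + 5.59)
GRF = 69 * 15.4000
GRF = 1062.6000


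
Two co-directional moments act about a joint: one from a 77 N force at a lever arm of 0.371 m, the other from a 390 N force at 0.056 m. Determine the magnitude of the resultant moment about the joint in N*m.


M = F1 * d1 + F2 * d2
M = 77 * 0.371 + 390 * 0.056
M = 28.5670 + 21.8400
M = 50.4070


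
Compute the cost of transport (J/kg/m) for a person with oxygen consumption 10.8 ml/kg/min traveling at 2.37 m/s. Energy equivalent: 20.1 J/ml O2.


Power per kg = VO2 * 20.1 / 60
Power per kg = 10.8 * 20.1 / 60 = 3.6180 W/kg
Cost = power_per_kg / speed
Cost = 3.6180 / 2.37
Cost = 1.5266


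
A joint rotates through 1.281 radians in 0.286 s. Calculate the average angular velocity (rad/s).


omega = delta_theta / delta_t
omega = 1.281 / 0.286
omega = 4.4790


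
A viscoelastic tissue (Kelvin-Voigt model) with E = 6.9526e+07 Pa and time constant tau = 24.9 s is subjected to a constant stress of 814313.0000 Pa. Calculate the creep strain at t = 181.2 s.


epsilon(t) = (sigma/E) * (1 - exp(-t/tau))
sigma/E = 814313.0000 / 6.9526e+07 = 0.0117
exp(-t/tau) = exp(-181.2 / 24.9) = 6.9118e-04
epsilon = 0.0117 * (1 - 6.9118e-04)
epsilon = 0.0117


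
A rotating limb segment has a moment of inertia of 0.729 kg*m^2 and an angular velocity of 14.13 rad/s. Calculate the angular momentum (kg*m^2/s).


L = I * omega
L = 0.729 * 14.13
L = 10.3008


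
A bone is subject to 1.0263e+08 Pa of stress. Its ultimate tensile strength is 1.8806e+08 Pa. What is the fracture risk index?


FRI = applied / ultimate
FRI = 1.0263e+08 / 1.8806e+08
FRI = 0.5457


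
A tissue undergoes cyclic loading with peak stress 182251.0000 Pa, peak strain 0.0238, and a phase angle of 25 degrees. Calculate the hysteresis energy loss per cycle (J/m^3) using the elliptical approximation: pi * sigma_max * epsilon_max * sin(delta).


E_loss = pi * sigma_max * epsilon_max * sin(delta)
delta = 25 deg = 0.4363 rad
sin(delta) = 0.4226
E_loss = pi * 182251.0000 * 0.0238 * 0.4226
E_loss = 5758.9726


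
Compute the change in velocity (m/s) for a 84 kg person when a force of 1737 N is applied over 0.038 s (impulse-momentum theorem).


J = F * dt = 1737 * 0.038 = 66.0060 N*s
delta_v = J / m
delta_v = 66.0060 / 84
delta_v = 0.7858


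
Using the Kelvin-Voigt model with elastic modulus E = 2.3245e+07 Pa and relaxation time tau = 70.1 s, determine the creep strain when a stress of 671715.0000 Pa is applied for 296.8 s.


epsilon(t) = (sigma/E) * (1 - exp(-t/tau))
sigma/E = 671715.0000 / 2.3245e+07 = 0.0289
exp(-t/tau) = exp(-296.8 / 70.1) = 0.0145
epsilon = 0.0289 * (1 - 0.0145)
epsilon = 0.0285


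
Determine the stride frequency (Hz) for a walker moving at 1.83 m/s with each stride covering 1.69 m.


f = v / stride_length
f = 1.83 / 1.69
f = 1.0828


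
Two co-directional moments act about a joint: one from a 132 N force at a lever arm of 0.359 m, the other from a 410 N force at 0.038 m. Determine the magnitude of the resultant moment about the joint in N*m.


M = F1 * d1 + F2 * d2
M = 132 * 0.359 + 410 * 0.038
M = 47.3880 + 15.5800
M = 62.9680


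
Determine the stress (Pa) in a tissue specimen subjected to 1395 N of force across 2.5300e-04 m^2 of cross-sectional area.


stress = F / A
stress = 1395 / 2.5300e-04
stress = 5.5138e+06


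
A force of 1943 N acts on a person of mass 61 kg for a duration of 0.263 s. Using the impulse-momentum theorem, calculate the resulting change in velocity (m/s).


J = F * dt = 1943 * 0.263 = 511.0090 N*s
delta_v = J / m
delta_v = 511.0090 / 61
delta_v = 8.3772


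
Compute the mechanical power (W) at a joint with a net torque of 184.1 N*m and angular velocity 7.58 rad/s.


P = M * omega
P = 184.1 * 7.58
P = 1395.4780


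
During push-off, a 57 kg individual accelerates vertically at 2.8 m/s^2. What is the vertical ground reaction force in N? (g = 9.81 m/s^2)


GRF = m * (g + a)
GRF = 57 * (9.81 + 2.8)
GRF = 57 * 12.6100
GRF = 718.7700


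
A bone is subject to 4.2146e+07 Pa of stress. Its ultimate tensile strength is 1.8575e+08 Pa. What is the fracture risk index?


FRI = applied / ultimate
FRI = 4.2146e+07 / 1.8575e+08
FRI = 0.2269
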